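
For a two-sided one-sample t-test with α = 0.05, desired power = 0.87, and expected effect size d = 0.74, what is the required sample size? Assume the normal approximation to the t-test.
n = 18

Sample size formula (one-sample t-test, normal approximation):
n = ((z_{α/2} + z_β) / d)²

z_{α/2} = 1.960 (for α = 0.05, two-sided)
z_β = 1.126 (for power = 0.87)
d = 0.74

n = ((1.960 + 1.126) / 0.74)²
n = (4.170)²
n ≈ 17.39
Round up to the next whole number: n = 18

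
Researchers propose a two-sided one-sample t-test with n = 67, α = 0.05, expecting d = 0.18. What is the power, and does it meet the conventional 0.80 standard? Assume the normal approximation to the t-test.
Power ≈ 0.31; the study is underpowered (power < 0.80)

Power calculation (one-sample t-test, normal approximation):
z_β = d · √n - z_{α/2}
z_β = 0.18 · √67 - 1.960
z_β = 0.18 · 8.185 - 1.960
z_β = -0.487

Power = Φ(z_β) = Φ(-0.487) ≈ 0.313

Effect size d = 0.18 is very small by Cohen's convention (0.2/0.5/0.8).

Threshold: power ≥ 0.80 is conventionally adequate.
Power ≈ 0.31 → the study is underpowered (power < 0.80).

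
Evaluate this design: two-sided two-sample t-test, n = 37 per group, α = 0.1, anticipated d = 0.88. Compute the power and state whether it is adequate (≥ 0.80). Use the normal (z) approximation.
Power ≈ 0.98; the study is adequately powered (power ≥ 0.80)

Power calculation (two-sample t-test, normal approximation):
z_β = d · √(n/2) - z_{α/2}
z_β = 0.88 · √(37/2) - 1.645
z_β = 0.88 · 4.301 - 1.645
z_β = 2.140

Power = Φ(z_β) = Φ(2.140) ≈ 0.984

Effect size d = 0.88 is large by Cohen's convention (0.2/0.5/0.8).

Threshold: power ≥ 0.80 is conventionally adequate.
Power ≈ 0.98 → the study is adequately powered (power ≥ 0.80).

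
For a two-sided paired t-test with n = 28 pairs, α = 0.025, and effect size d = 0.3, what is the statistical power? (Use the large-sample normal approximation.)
Power ≈ 0.26

Power calculation (paired t-test, normal approximation):
z_β = d · √n - z_{α/2}
z_β = 0.3 · √28 - 2.241
z_β = 0.3 · 5.292 - 2.241
z_β = -0.654

Power = Φ(z_β) = Φ(-0.654) ≈ 0.257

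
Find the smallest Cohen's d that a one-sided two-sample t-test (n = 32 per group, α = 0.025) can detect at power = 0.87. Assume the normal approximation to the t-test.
d ≈ 0.77

Minimum detectable effect (two-sample t-test, normal approximation):
d = (z_α + z_β) / √(n/2)
d = (1.960 + 1.126) / √(32/2)
d = 3.086 / 4.000
d ≈ 0.77

By Cohen's convention (0.2 small / 0.5 medium / 0.8 large): medium effect.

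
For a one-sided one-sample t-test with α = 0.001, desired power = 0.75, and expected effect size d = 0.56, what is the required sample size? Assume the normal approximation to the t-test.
n = 46

Sample size formula (one-sample t-test, normal approximation):
n = ((z_α + z_β) / d)²

z_α = 3.090 (for α = 0.001, one-sided)
z_β = 0.674 (for power = 0.75)
d = 0.56

n = ((3.090 + 0.674) / 0.56)²
n = (6.721)²
n ≈ 45.17
Round up to the next whole number: n = 46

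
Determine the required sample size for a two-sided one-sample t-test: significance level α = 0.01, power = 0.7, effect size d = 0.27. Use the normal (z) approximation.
n = 132

Sample size formula (one-sample t-test, normal approximation):
n = ((z_{α/2} + z_β) / d)²

z_{α/2} = 2.576 (for α = 0.01, two-sided)
z_β = 0.524 (for power = 0.7)
d = 0.27

n = ((2.576 + 0.524) / 0.27)²
n = (11.481)²
n ≈ 131.81
Round up to the next whole number: n = 132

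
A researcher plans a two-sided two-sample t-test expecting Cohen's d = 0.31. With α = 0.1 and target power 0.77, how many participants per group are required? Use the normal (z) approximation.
n = 119 per group

Sample size formula (two-sample t-test, normal approximation):
n = 2 · ((z_{α/2} + z_β) / d)²

z_{α/2} = 1.645 (for α = 0.1, two-sided)
z_β = 0.739 (for power = 0.77)
d = 0.31

n = 2 · ((1.645 + 0.739) / 0.31)²
n = 2 · (7.690)²
n ≈ 118.27
Round up to the next whole number: n = 119 per group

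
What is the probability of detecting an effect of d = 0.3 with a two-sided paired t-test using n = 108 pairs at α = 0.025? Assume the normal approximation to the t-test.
Power ≈ 0.81

Power calculation (paired t-test, normal approximation):
z_β = d · √n - z_{α/2}
z_β = 0.3 · √108 - 2.241
z_β = 0.3 · 10.392 - 2.241
z_β = 0.876

Power = Φ(z_β) = Φ(0.876) ≈ 0.810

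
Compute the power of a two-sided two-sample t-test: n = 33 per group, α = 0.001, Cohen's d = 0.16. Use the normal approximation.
Power ≈ 0.00

Power calculation (two-sample t-test, normal approximation):
z_β = d · √(n/2) - z_{α/2}
z_β = 0.16 · √(33/2) - 3.291
z_β = 0.16 · 4.062 - 3.291
z_β = -2.641

Power = Φ(z_β) = Φ(-2.641) ≈ 0.004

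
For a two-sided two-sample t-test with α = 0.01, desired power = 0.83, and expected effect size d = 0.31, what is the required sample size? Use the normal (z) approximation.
n = 260 per group

Sample size formula (two-sample t-test, normal approximation):
n = 2 · ((z_{α/2} + z_β) / d)²

z_{α/2} = 2.576 (for α = 0.01, two-sided)
z_β = 0.954 (for power = 0.83)
d = 0.31

n = 2 · ((2.576 + 0.954) / 0.31)²
n = 2 · (11.387)²
n ≈ 259.33
Round up to the next whole number: n = 260 per group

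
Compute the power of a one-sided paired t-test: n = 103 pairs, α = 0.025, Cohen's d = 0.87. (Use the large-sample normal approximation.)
Power ≈ 1.00

Power calculation (paired t-test, normal approximation):
z_β = d · √n - z_α
z_β = 0.87 · √103 - 1.960
z_β = 0.87 · 10.149 - 1.960
z_β = 6.870

Power = Φ(z_β) = Φ(6.870) ≈ 1.000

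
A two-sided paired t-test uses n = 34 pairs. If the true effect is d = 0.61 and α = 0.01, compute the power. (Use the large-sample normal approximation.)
Power ≈ 0.84

Power calculation (paired t-test, normal approximation):
z_β = d · √n - z_{α/2}
z_β = 0.61 · √34 - 2.576
z_β = 0.61 · 5.831 - 2.576
z_β = 0.981

Power = Φ(z_β) = Φ(0.981) ≈ 0.837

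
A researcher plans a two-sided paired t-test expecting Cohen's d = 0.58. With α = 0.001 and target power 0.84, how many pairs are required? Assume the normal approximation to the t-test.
n = 55 pairs

Sample size formula (paired t-test, normal approximation):
n = ((z_{α/2} + z_β) / d)²

z_{α/2} = 3.291 (for α = 0.001, two-sided)
z_β = 0.994 (for power = 0.84)
d = 0.58

n = ((3.291 + 0.994) / 0.58)²
n = (7.388)²
n ≈ 54.58
Round up to the next whole number: n = 55 pairs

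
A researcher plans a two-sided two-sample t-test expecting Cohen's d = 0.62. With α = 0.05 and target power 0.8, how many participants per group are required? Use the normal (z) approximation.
n = 41 per group

Sample size formula (two-sample t-test, normal approximation):
n = 2 · ((z_{α/2} + z_β) / d)²

z_{α/2} = 1.960 (for α = 0.05, two-sided)
z_β = 0.842 (for power = 0.8)
d = 0.62

n = 2 · ((1.960 + 0.842) / 0.62)²
n = 2 · (4.519)²
n ≈ 40.84
Round up to the next whole number: n = 41 per group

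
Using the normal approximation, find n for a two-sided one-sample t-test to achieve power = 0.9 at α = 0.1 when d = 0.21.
n = 195

Sample size formula (one-sample t-test, normal approximation):
n = ((z_{α/2} + z_β) / d)²

z_{α/2} = 1.645 (for α = 0.1, two-sided)
z_β = 1.282 (for power = 0.9)
d = 0.21

n = ((1.645 + 1.282) / 0.21)²
n = (13.938)²
n ≈ 194.27
Round up to the next whole number: n = 195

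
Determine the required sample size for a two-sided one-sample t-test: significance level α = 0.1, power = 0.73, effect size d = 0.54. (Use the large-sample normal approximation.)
n = 18

Sample size formula (one-sample t-test, normal approximation):
n = ((z_{α/2} + z_β) / d)²

z_{α/2} = 1.645 (for α = 0.1, two-sided)
z_β = 0.613 (for power = 0.73)
d = 0.54

n = ((1.645 + 0.613) / 0.54)²
n = (4.181)²
n ≈ 17.48
Round up to the next whole number: n = 18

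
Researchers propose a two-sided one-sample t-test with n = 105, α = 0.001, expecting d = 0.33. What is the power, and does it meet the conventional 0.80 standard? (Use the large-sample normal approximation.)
Power ≈ 0.54; the study is underpowered (power < 0.80)

Power calculation (one-sample t-test, normal approximation):
z_β = d · √n - z_{α/2}
z_β = 0.33 · √105 - 3.291
z_β = 0.33 · 10.247 - 3.291
z_β = 0.091

Power = Φ(z_β) = Φ(0.091) ≈ 0.536

Effect size d = 0.33 is small by Cohen's convention (0.2/0.5/0.8).

Threshold: power ≥ 0.80 is conventionally adequate.
Power ≈ 0.54 → the study is underpowered (power < 0.80).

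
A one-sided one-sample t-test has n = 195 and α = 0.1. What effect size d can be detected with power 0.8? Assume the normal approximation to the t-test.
d ≈ 0.15

Minimum detectable effect (one-sample t-test, normal approximation):
d = (z_α + z_β) / √n
d = (1.282 + 0.842) / √195
d = 2.123 / 13.964
d ≈ 0.15

By Cohen's convention (0.2 small / 0.5 medium / 0.8 large): very small effect.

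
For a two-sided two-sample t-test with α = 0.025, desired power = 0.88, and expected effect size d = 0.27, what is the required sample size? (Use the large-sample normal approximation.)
n = 321 per group

Sample size formula (two-sample t-test, normal approximation):
n = 2 · ((z_{α/2} + z_β) / d)²

z_{α/2} = 2.241 (for α = 0.025, two-sided)
z_β = 1.175 (for power = 0.88)
d = 0.27

n = 2 · ((2.241 + 1.175) / 0.27)²
n = 2 · (12.652)²
n ≈ 320.15
Round up to the next whole number: n = 321 per group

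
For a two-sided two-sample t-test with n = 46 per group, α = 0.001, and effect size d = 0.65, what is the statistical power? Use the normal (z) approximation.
Power ≈ 0.43

Power calculation (two-sample t-test, normal approximation):
z_β = d · √(n/2) - z_{α/2}
z_β = 0.65 · √(46/2) - 3.291
z_β = 0.65 · 4.796 - 3.291
z_β = -0.173

Power = Φ(z_β) = Φ(-0.173) ≈ 0.431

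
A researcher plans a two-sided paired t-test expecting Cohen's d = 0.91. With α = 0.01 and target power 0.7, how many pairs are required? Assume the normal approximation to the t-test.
n = 12 pairs

Sample size formula (paired t-test, normal approximation):
n = ((z_{α/2} + z_β) / d)²

z_{α/2} = 2.576 (for α = 0.01, two-sided)
z_β = 0.524 (for power = 0.7)
d = 0.91

n = ((2.576 + 0.524) / 0.91)²
n = (3.407)²
n ≈ 11.61
Round up to the next whole number: n = 12 pairs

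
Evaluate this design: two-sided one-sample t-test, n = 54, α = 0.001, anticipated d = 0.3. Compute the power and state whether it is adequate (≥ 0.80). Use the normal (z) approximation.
Power ≈ 0.14; the study is underpowered (power < 0.80)

Power calculation (one-sample t-test, normal approximation):
z_β = d · √n - z_{α/2}
z_β = 0.3 · √54 - 3.291
z_β = 0.3 · 7.348 - 3.291
z_β = -1.086

Power = Φ(z_β) = Φ(-1.086) ≈ 0.139

Effect size d = 0.3 is small by Cohen's convention (0.2/0.5/0.8).

Threshold: power ≥ 0.80 is conventionally adequate.
Power ≈ 0.14 → the study is underpowered (power < 0.80).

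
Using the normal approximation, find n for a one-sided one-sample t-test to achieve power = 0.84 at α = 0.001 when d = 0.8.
n = 27

Sample size formula (one-sample t-test, normal approximation):
n = ((z_α + z_β) / d)²

z_α = 3.090 (for α = 0.001, one-sided)
z_β = 0.994 (for power = 0.84)
d = 0.8

n = ((3.090 + 0.994) / 0.8)²
n = (5.105)²
n ≈ 26.06
Round up to the next whole number: n = 27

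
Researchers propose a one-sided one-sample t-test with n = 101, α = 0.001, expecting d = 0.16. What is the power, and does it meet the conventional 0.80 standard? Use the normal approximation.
Power ≈ 0.07; the study is underpowered (power < 0.80)

Power calculation (one-sample t-test, normal approximation):
z_β = d · √n - z_α
z_β = 0.16 · √101 - 3.090
z_β = 0.16 · 10.050 - 3.090
z_β = -1.482

Power = Φ(z_β) = Φ(-1.482) ≈ 0.069

Effect size d = 0.16 is very small by Cohen's convention (0.2/0.5/0.8).

Threshold: power ≥ 0.80 is conventionally adequate.
Power ≈ 0.07 → the study is underpowered (power < 0.80).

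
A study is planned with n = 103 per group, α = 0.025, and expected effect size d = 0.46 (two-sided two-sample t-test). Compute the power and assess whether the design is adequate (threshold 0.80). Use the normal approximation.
Power ≈ 0.86; the study is adequately powered (power ≥ 0.80)

Power calculation (two-sample t-test, normal approximation):
z_β = d · √(n/2) - z_{α/2}
z_β = 0.46 · √(103/2) - 2.241
z_β = 0.46 · 7.176 - 2.241
z_β = 1.060

Power = Φ(z_β) = Φ(1.060) ≈ 0.855

Effect size d = 0.46 is small by Cohen's convention (0.2/0.5/0.8).

Threshold: power ≥ 0.80 is conventionally adequate.
Power ≈ 0.86 → the study is adequately powered (power ≥ 0.80).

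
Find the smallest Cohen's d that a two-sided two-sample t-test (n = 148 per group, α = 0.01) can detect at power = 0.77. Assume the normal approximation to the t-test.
d ≈ 0.39

Minimum detectable effect (two-sample t-test, normal approximation):
d = (z_{α/2} + z_β) / √(n/2)
d = (2.576 + 0.739) / √(148/2)
d = 3.315 / 8.602
d ≈ 0.39

By Cohen's convention (0.2 small / 0.5 medium / 0.8 large): small effect.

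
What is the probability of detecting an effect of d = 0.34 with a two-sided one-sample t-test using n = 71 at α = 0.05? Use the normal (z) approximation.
Power ≈ 0.82

Power calculation (one-sample t-test, normal approximation):
z_β = d · √n - z_{α/2}
z_β = 0.34 · √71 - 1.960
z_β = 0.34 · 8.426 - 1.960
z_β = 0.905

Power = Φ(z_β) = Φ(0.905) ≈ 0.817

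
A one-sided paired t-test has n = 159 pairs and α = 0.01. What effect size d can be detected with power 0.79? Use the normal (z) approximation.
d ≈ 0.25

Minimum detectable effect (paired t-test, normal approximation):
d = (z_α + z_β) / √n
d = (2.326 + 0.806) / √159
d = 3.133 / 12.610
d ≈ 0.25

By Cohen's convention (0.2 small / 0.5 medium / 0.8 large): small effect.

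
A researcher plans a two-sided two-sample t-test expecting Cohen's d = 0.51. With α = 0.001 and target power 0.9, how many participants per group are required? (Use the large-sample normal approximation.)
n = 161 per group

Sample size formula (two-sample t-test, normal approximation):
n = 2 · ((z_{α/2} + z_β) / d)²

z_{α/2} = 3.291 (for α = 0.001, two-sided)
z_β = 1.282 (for power = 0.9)
d = 0.51

n = 2 · ((3.291 + 1.282) / 0.51)²
n = 2 · (8.967)²
n ≈ 160.81
Round up to the next whole number: n = 161 per group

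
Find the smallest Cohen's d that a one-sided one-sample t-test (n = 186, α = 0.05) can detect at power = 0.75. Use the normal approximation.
d ≈ 0.17

Minimum detectable effect (one-sample t-test, normal approximation):
d = (z_α + z_β) / √n
d = (1.645 + 0.674) / √186
d = 2.319 / 13.638
d ≈ 0.17

By Cohen's convention (0.2 small / 0.5 medium / 0.8 large): very small effect.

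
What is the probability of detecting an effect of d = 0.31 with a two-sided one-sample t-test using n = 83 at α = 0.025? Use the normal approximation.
Power ≈ 0.72

Power calculation (one-sample t-test, normal approximation):
z_β = d · √n - z_{α/2}
z_β = 0.31 · √83 - 2.241
z_β = 0.31 · 9.110 - 2.241
z_β = 0.583

Power = Φ(z_β) = Φ(0.583) ≈ 0.720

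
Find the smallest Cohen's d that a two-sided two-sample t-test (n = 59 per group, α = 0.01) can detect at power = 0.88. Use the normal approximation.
d ≈ 0.69

Minimum detectable effect (two-sample t-test, normal approximation):
d = (z_{α/2} + z_β) / √(n/2)
d = (2.576 + 1.175) / √(59/2)
d = 3.751 / 5.431
d ≈ 0.69

By Cohen's convention (0.2 small / 0.5 medium / 0.8 large): medium effect.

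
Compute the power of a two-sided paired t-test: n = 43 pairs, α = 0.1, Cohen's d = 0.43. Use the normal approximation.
Power ≈ 0.88

Power calculation (paired t-test, normal approximation):
z_β = d · √n - z_{α/2}
z_β = 0.43 · √43 - 1.645
z_β = 0.43 · 6.557 - 1.645
z_β = 1.175

Power = Φ(z_β) = Φ(1.175) ≈ 0.880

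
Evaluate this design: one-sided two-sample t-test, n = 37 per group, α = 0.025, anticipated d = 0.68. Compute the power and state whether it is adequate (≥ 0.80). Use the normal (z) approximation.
Power ≈ 0.83; the study is adequately powered (power ≥ 0.80)

Power calculation (two-sample t-test, normal approximation):
z_β = d · √(n/2) - z_α
z_β = 0.68 · √(37/2) - 1.960
z_β = 0.68 · 4.301 - 1.960
z_β = 0.965

Power = Φ(z_β) = Φ(0.965) ≈ 0.833

Effect size d = 0.68 is medium by Cohen's convention (0.2/0.5/0.8).

Threshold: power ≥ 0.80 is conventionally adequate.
Power ≈ 0.83 → the study is adequately powered (power ≥ 0.80).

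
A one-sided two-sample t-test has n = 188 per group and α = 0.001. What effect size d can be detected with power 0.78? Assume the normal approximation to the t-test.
d ≈ 0.40

Minimum detectable effect (two-sample t-test, normal approximation):
d = (z_α + z_β) / √(n/2)
d = (3.090 + 0.772) / √(188/2)
d = 3.862 / 9.695
d ≈ 0.40

By Cohen's convention (0.2 small / 0.5 medium / 0.8 large): small effect.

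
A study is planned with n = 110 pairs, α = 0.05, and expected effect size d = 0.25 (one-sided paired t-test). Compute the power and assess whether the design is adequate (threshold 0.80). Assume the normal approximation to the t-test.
Power ≈ 0.84; the study is adequately powered (power ≥ 0.80)

Power calculation (paired t-test, normal approximation):
z_β = d · √n - z_α
z_β = 0.25 · √110 - 1.645
z_β = 0.25 · 10.488 - 1.645
z_β = 0.977

Power = Φ(z_β) = Φ(0.977) ≈ 0.836

Effect size d = 0.25 is small by Cohen's convention (0.2/0.5/0.8).

Threshold: power ≥ 0.80 is conventionally adequate.
Power ≈ 0.84 → the study is adequately powered (power ≥ 0.80).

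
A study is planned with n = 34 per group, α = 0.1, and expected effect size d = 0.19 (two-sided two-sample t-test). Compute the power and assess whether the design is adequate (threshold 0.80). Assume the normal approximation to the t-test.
Power ≈ 0.19; the study is underpowered (power < 0.80)

Power calculation (two-sample t-test, normal approximation):
z_β = d · √(n/2) - z_{α/2}
z_β = 0.19 · √(34/2) - 1.645
z_β = 0.19 · 4.123 - 1.645
z_β = -0.861

Power = Φ(z_β) = Φ(-0.861) ≈ 0.194

Effect size d = 0.19 is very small by Cohen's convention (0.2/0.5/0.8).

Threshold: power ≥ 0.80 is conventionally adequate.
Power ≈ 0.19 → the study is underpowered (power < 0.80).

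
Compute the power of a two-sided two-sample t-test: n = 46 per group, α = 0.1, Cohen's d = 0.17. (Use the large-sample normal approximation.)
Power ≈ 0.20

Power calculation (two-sample t-test, normal approximation):
z_β = d · √(n/2) - z_{α/2}
z_β = 0.17 · √(46/2) - 1.645
z_β = 0.17 · 4.796 - 1.645
z_β = -0.830

Power = Φ(z_β) = Φ(-0.830) ≈ 0.203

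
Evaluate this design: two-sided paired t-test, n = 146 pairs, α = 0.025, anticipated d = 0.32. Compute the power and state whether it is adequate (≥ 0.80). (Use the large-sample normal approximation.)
Power ≈ 0.95; the study is adequately powered (power ≥ 0.80)

Power calculation (paired t-test, normal approximation):
z_β = d · √n - z_{α/2}
z_β = 0.32 · √146 - 2.241
z_β = 0.32 · 12.083 - 2.241
z_β = 1.625

Power = Φ(z_β) = Φ(1.625) ≈ 0.948

Effect size d = 0.32 is small by Cohen's convention (0.2/0.5/0.8).

Threshold: power ≥ 0.80 is conventionally adequate.
Power ≈ 0.95 → the study is adequately powered (power ≥ 0.80).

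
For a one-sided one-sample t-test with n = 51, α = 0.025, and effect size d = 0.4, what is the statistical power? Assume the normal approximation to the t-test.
Power ≈ 0.82

Power calculation (one-sample t-test, normal approximation):
z_β = d · √n - z_α
z_β = 0.4 · √51 - 1.960
z_β = 0.4 · 7.141 - 1.960
z_β = 0.897

Power = Φ(z_β) = Φ(0.897) ≈ 0.815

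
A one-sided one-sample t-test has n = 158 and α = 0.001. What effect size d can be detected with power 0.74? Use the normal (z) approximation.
d ≈ 0.30

Minimum detectable effect (one-sample t-test, normal approximation):
d = (z_α + z_β) / √n
d = (3.090 + 0.643) / √158
d = 3.734 / 12.570
d ≈ 0.30

By Cohen's convention (0.2 small / 0.5 medium / 0.8 large): small effect.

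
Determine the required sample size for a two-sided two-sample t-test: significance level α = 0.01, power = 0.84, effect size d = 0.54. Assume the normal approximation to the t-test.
n = 88 per group

Sample size formula (two-sample t-test, normal approximation):
n = 2 · ((z_{α/2} + z_β) / d)²

z_{α/2} = 2.576 (for α = 0.01, two-sided)
z_β = 0.994 (for power = 0.84)
d = 0.54

n = 2 · ((2.576 + 0.994) / 0.54)²
n = 2 · (6.611)²
n ≈ 87.41
Round up to the next whole number: n = 88 per group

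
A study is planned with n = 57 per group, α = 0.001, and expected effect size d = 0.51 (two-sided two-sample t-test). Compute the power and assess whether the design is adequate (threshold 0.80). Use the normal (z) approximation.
Power ≈ 0.29; the study is underpowered (power < 0.80)

Power calculation (two-sample t-test, normal approximation):
z_β = d · √(n/2) - z_{α/2}
z_β = 0.51 · √(57/2) - 3.291
z_β = 0.51 · 5.339 - 3.291
z_β = -0.568

Power = Φ(z_β) = Φ(-0.568) ≈ 0.285

Effect size d = 0.51 is medium by Cohen's convention (0.2/0.5/0.8).

Threshold: power ≥ 0.80 is conventionally adequate.
Power ≈ 0.29 → the study is underpowered (power < 0.80).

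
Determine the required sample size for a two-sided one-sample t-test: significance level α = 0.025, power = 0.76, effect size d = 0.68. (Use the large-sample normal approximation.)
n = 19

Sample size formula (one-sample t-test, normal approximation):
n = ((z_{α/2} + z_β) / d)²

z_{α/2} = 2.241 (for α = 0.025, two-sided)
z_β = 0.706 (for power = 0.76)
d = 0.68

n = ((2.241 + 0.706) / 0.68)²
n = (4.334)²
n ≈ 18.78
Round up to the next whole number: n = 19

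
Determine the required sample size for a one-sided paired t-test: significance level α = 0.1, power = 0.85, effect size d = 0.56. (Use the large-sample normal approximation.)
n = 18 pairs

Sample size formula (paired t-test, normal approximation):
n = ((z_α + z_β) / d)²

z_α = 1.282 (for α = 0.1, one-sided)
z_β = 1.036 (for power = 0.85)
d = 0.56

n = ((1.282 + 1.036) / 0.56)²
n = (4.139)²
n ≈ 17.13
Round up to the next whole number: n = 18 pairs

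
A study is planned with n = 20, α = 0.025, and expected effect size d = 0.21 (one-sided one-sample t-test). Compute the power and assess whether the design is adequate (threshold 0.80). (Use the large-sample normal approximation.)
Power ≈ 0.15; the study is underpowered (power < 0.80)

Power calculation (one-sample t-test, normal approximation):
z_β = d · √n - z_α
z_β = 0.21 · √20 - 1.960
z_β = 0.21 · 4.472 - 1.960
z_β = -1.021

Power = Φ(z_β) = Φ(-1.021) ≈ 0.154

Effect size d = 0.21 is small by Cohen's convention (0.2/0.5/0.8).

Threshold: power ≥ 0.80 is conventionally adequate.
Power ≈ 0.15 → the study is underpowered (power < 0.80).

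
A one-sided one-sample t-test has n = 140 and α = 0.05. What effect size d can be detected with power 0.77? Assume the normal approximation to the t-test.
d ≈ 0.20

Minimum detectable effect (one-sample t-test, normal approximation):
d = (z_α + z_β) / √n
d = (1.645 + 0.739) / √140
d = 2.384 / 11.832
d ≈ 0.20

By Cohen's convention (0.2 small / 0.5 medium / 0.8 large): small effect.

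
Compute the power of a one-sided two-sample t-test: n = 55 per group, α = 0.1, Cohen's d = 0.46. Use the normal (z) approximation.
Power ≈ 0.87

Power calculation (two-sample t-test, normal approximation):
z_β = d · √(n/2) - z_α
z_β = 0.46 · √(55/2) - 1.282
z_β = 0.46 · 5.244 - 1.282
z_β = 1.131

Power = Φ(z_β) = Φ(1.131) ≈ 0.871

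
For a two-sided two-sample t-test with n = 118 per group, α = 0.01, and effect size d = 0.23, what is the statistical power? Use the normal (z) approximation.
Power ≈ 0.21

Power calculation (two-sample t-test, normal approximation):
z_β = d · √(n/2) - z_{α/2}
z_β = 0.23 · √(118/2) - 2.576
z_β = 0.23 · 7.681 - 2.576
z_β = -0.809

Power = Φ(z_β) = Φ(-0.809) ≈ 0.209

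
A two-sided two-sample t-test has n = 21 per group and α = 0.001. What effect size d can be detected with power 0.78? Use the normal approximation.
d ≈ 1.25

Minimum detectable effect (two-sample t-test, normal approximation):
d = (z_{α/2} + z_β) / √(n/2)
d = (3.291 + 0.772) / √(21/2)
d = 4.063 / 3.240
d ≈ 1.25

By Cohen's convention (0.2 small / 0.5 medium / 0.8 large): large effect.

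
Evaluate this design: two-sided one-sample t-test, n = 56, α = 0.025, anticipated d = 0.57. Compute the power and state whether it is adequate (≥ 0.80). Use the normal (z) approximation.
Power ≈ 0.98; the study is adequately powered (power ≥ 0.80)

Power calculation (one-sample t-test, normal approximation):
z_β = d · √n - z_{α/2}
z_β = 0.57 · √56 - 2.241
z_β = 0.57 · 7.483 - 2.241
z_β = 2.024

Power = Φ(z_β) = Φ(2.024) ≈ 0.979

Effect size d = 0.57 is medium by Cohen's convention (0.2/0.5/0.8).

Threshold: power ≥ 0.80 is conventionally adequate.
Power ≈ 0.98 → the study is adequately powered (power ≥ 0.80).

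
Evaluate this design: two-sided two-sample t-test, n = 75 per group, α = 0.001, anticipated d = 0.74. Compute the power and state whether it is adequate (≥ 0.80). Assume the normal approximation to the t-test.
Power ≈ 0.89; the study is adequately powered (power ≥ 0.80)

Power calculation (two-sample t-test, normal approximation):
z_β = d · √(n/2) - z_{α/2}
z_β = 0.74 · √(75/2) - 3.291
z_β = 0.74 · 6.124 - 3.291
z_β = 1.241

Power = Φ(z_β) = Φ(1.241) ≈ 0.893

Effect size d = 0.74 is medium by Cohen's convention (0.2/0.5/0.8).

Threshold: power ≥ 0.80 is conventionally adequate.
Power ≈ 0.89 → the study is adequately powered (power ≥ 0.80).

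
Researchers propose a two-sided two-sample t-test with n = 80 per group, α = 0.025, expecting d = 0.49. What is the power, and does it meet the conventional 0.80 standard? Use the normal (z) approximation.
Power ≈ 0.80; the study is adequately powered (power ≥ 0.80)

Power calculation (two-sample t-test, normal approximation):
z_β = d · √(n/2) - z_{α/2}
z_β = 0.49 · √(80/2) - 2.241
z_β = 0.49 · 6.325 - 2.241
z_β = 0.858

Power = Φ(z_β) = Φ(0.858) ≈ 0.804

Effect size d = 0.49 is small by Cohen's convention (0.2/0.5/0.8).

Threshold: power ≥ 0.80 is conventionally adequate.
Power ≈ 0.80 → the study is adequately powered (power ≥ 0.80).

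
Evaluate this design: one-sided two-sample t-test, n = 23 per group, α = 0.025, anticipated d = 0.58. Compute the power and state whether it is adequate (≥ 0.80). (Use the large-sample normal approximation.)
Power ≈ 0.50; the study is underpowered (power < 0.80)

Power calculation (two-sample t-test, normal approximation):
z_β = d · √(n/2) - z_α
z_β = 0.58 · √(23/2) - 1.960
z_β = 0.58 · 3.391 - 1.960
z_β = 0.007

Power = Φ(z_β) = Φ(0.007) ≈ 0.503

Effect size d = 0.58 is medium by Cohen's convention (0.2/0.5/0.8).

Threshold: power ≥ 0.80 is conventionally adequate.
Power ≈ 0.50 → the study is underpowered (power < 0.80).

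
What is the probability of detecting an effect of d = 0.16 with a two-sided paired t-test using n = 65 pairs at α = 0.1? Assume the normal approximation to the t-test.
Power ≈ 0.36

Power calculation (paired t-test, normal approximation):
z_β = d · √n - z_{α/2}
z_β = 0.16 · √65 - 1.645
z_β = 0.16 · 8.062 - 1.645
z_β = -0.355

Power = Φ(z_β) = Φ(-0.355) ≈ 0.361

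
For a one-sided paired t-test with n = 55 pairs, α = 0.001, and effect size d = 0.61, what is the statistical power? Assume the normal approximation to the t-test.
Power ≈ 0.92

Power calculation (paired t-test, normal approximation):
z_β = d · √n - z_α
z_β = 0.61 · √55 - 3.090
z_β = 0.61 · 7.416 - 3.090
z_β = 1.434

Power = Φ(z_β) = Φ(1.434) ≈ 0.924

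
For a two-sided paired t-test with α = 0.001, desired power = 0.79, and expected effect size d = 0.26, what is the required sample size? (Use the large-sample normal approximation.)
n = 249 pairs

Sample size formula (paired t-test, normal approximation):
n = ((z_{α/2} + z_β) / d)²

z_{α/2} = 3.291 (for α = 0.001, two-sided)
z_β = 0.806 (for power = 0.79)
d = 0.26

n = ((3.291 + 0.806) / 0.26)²
n = (15.758)²
n ≈ 248.31
Round up to the next whole number: n = 249 pairs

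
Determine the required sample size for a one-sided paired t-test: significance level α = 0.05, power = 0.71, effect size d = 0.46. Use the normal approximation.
n = 23 pairs

Sample size formula (paired t-test, normal approximation):
n = ((z_α + z_β) / d)²

z_α = 1.645 (for α = 0.05, one-sided)
z_β = 0.553 (for power = 0.71)
d = 0.46

n = ((1.645 + 0.553) / 0.46)²
n = (4.778)²
n ≈ 22.83
Round up to the next whole number: n = 23 pairs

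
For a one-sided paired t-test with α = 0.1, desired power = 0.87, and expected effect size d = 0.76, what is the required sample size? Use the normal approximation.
n = 11 pairs

Sample size formula (paired t-test, normal approximation):
n = ((z_α + z_β) / d)²

z_α = 1.282 (for α = 0.1, one-sided)
z_β = 1.126 (for power = 0.87)
d = 0.76

n = ((1.282 + 1.126) / 0.76)²
n = (3.168)²
n ≈ 10.04
Round up to the next whole number: n = 11 pairs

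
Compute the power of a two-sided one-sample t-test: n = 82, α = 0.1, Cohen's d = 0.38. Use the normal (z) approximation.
Power ≈ 0.96

Power calculation (one-sample t-test, normal approximation):
z_β = d · √n - z_{α/2}
z_β = 0.38 · √82 - 1.645
z_β = 0.38 · 9.055 - 1.645
z_β = 1.796

Power = Φ(z_β) = Φ(1.796) ≈ 0.964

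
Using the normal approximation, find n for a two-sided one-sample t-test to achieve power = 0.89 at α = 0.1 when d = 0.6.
n = 23

Sample size formula (one-sample t-test, normal approximation):
n = ((z_{α/2} + z_β) / d)²

z_{α/2} = 1.645 (for α = 0.1, two-sided)
z_β = 1.227 (for power = 0.89)
d = 0.6

n = ((1.645 + 1.227) / 0.6)²
n = (4.787)²
n ≈ 22.92
Round up to the next whole number: n = 23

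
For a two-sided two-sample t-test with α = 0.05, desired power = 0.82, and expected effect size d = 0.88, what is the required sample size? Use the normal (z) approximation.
n = 22 per group

Sample size formula (two-sample t-test, normal approximation):
n = 2 · ((z_{α/2} + z_β) / d)²

z_{α/2} = 1.960 (for α = 0.05, two-sided)
z_β = 0.915 (for power = 0.82)
d = 0.88

n = 2 · ((1.960 + 0.915) / 0.88)²
n = 2 · (3.267)²
n ≈ 21.35
Round up to the next whole number: n = 22 per group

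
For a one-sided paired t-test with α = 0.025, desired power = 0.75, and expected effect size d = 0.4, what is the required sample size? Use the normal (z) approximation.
n = 44 pairs

Sample size formula (paired t-test, normal approximation):
n = ((z_α + z_β) / d)²

z_α = 1.960 (for α = 0.025, one-sided)
z_β = 0.674 (for power = 0.75)
d = 0.4

n = ((1.960 + 0.674) / 0.4)²
n = (6.585)²
n ≈ 43.36
Round up to the next whole number: n = 44 pairs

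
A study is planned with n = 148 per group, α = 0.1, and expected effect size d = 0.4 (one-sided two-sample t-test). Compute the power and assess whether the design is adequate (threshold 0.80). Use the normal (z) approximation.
Power ≈ 0.98; the study is adequately powered (power ≥ 0.80)

Power calculation (two-sample t-test, normal approximation):
z_β = d · √(n/2) - z_α
z_β = 0.4 · √(148/2) - 1.282
z_β = 0.4 · 8.602 - 1.282
z_β = 2.159

Power = Φ(z_β) = Φ(2.159) ≈ 0.985

Effect size d = 0.4 is small by Cohen's convention (0.2/0.5/0.8).

Threshold: power ≥ 0.80 is conventionally adequate.
Power ≈ 0.98 → the study is adequately powered (power ≥ 0.80).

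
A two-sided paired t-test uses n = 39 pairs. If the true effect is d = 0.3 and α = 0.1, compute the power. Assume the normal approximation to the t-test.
Power ≈ 0.59

Power calculation (paired t-test, normal approximation):
z_β = d · √n - z_{α/2}
z_β = 0.3 · √39 - 1.645
z_β = 0.3 · 6.245 - 1.645
z_β = 0.229

Power = Φ(z_β) = Φ(0.229) ≈ 0.590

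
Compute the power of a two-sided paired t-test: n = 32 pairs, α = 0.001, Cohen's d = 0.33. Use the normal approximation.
Power ≈ 0.08

Power calculation (paired t-test, normal approximation):
z_β = d · √n - z_{α/2}
z_β = 0.33 · √32 - 3.291
z_β = 0.33 · 5.657 - 3.291
z_β = -1.424

Power = Φ(z_β) = Φ(-1.424) ≈ 0.077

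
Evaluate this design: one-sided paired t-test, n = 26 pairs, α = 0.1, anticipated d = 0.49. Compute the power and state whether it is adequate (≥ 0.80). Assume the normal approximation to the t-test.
Power ≈ 0.89; the study is adequately powered (power ≥ 0.80)

Power calculation (paired t-test, normal approximation):
z_β = d · √n - z_α
z_β = 0.49 · √26 - 1.282
z_β = 0.49 · 5.099 - 1.282
z_β = 1.217

Power = Φ(z_β) = Φ(1.217) ≈ 0.888

Effect size d = 0.49 is small by Cohen's convention (0.2/0.5/0.8).

Threshold: power ≥ 0.80 is conventionally adequate.
Power ≈ 0.89 → the study is adequately powered (power ≥ 0.80).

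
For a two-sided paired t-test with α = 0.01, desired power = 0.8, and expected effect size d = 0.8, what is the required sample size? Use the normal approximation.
n = 19 pairs

Sample size formula (paired t-test, normal approximation):
n = ((z_{α/2} + z_β) / d)²

z_{α/2} = 2.576 (for α = 0.01, two-sided)
z_β = 0.842 (for power = 0.8)
d = 0.8

n = ((2.576 + 0.842) / 0.8)²
n = (4.273)²
n ≈ 18.26
Round up to the next whole number: n = 19 pairs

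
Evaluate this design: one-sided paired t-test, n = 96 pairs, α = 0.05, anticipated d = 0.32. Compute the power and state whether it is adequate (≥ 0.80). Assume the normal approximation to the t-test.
Power ≈ 0.93; the study is adequately powered (power ≥ 0.80)

Power calculation (paired t-test, normal approximation):
z_β = d · √n - z_α
z_β = 0.32 · √96 - 1.645
z_β = 0.32 · 9.798 - 1.645
z_β = 1.490

Power = Φ(z_β) = Φ(1.490) ≈ 0.932

Effect size d = 0.32 is small by Cohen's convention (0.2/0.5/0.8).

Threshold: power ≥ 0.80 is conventionally adequate.
Power ≈ 0.93 → the study is adequately powered (power ≥ 0.80).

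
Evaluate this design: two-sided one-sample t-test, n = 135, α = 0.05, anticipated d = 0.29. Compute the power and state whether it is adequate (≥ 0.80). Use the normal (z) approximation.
Power ≈ 0.92; the study is adequately powered (power ≥ 0.80)

Power calculation (one-sample t-test, normal approximation):
z_β = d · √n - z_{α/2}
z_β = 0.29 · √135 - 1.960
z_β = 0.29 · 11.619 - 1.960
z_β = 1.410

Power = Φ(z_β) = Φ(1.410) ≈ 0.921

Effect size d = 0.29 is small by Cohen's convention (0.2/0.5/0.8).

Threshold: power ≥ 0.80 is conventionally adequate.
Power ≈ 0.92 → the study is adequately powered (power ≥ 0.80).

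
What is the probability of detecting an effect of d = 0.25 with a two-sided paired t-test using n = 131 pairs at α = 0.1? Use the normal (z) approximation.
Power ≈ 0.89

Power calculation (paired t-test, normal approximation):
z_β = d · √n - z_{α/2}
z_β = 0.25 · √131 - 1.645
z_β = 0.25 · 11.446 - 1.645
z_β = 1.217

Power = Φ(z_β) = Φ(1.217) ≈ 0.888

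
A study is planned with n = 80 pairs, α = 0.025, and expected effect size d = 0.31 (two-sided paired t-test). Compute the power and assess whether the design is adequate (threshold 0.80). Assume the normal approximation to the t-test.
Power ≈ 0.70; the study is underpowered (power < 0.80)

Power calculation (paired t-test, normal approximation):
z_β = d · √n - z_{α/2}
z_β = 0.31 · √80 - 2.241
z_β = 0.31 · 8.944 - 2.241
z_β = 0.531

Power = Φ(z_β) = Φ(0.531) ≈ 0.702

Effect size d = 0.31 is small by Cohen's convention (0.2/0.5/0.8).

Threshold: power ≥ 0.80 is conventionally adequate.
Power ≈ 0.70 → the study is underpowered (power < 0.80).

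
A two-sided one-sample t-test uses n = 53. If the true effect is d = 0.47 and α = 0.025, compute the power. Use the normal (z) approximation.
Power ≈ 0.88

Power calculation (one-sample t-test, normal approximation):
z_β = d · √n - z_{α/2}
z_β = 0.47 · √53 - 2.241
z_β = 0.47 · 7.280 - 2.241
z_β = 1.180

Power = Φ(z_β) = Φ(1.180) ≈ 0.881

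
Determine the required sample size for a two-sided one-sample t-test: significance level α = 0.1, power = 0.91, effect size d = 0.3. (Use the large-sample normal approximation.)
n = 100

Sample size formula (one-sample t-test, normal approximation):
n = ((z_{α/2} + z_β) / d)²

z_{α/2} = 1.645 (for α = 0.1, two-sided)
z_β = 1.341 (for power = 0.91)
d = 0.3

n = ((1.645 + 1.341) / 0.3)²
n = (9.953)²
n ≈ 99.06
Round up to the next whole number: n = 100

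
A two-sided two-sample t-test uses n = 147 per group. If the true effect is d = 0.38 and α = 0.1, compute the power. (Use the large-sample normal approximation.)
Power ≈ 0.95

Power calculation (two-sample t-test, normal approximation):
z_β = d · √(n/2) - z_{α/2}
z_β = 0.38 · √(147/2) - 1.645
z_β = 0.38 · 8.573 - 1.645
z_β = 1.613

Power = Φ(z_β) = Φ(1.613) ≈ 0.947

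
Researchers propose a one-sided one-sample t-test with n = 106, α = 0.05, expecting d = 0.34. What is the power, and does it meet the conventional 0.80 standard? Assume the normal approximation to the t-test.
Power ≈ 0.97; the study is adequately powered (power ≥ 0.80)

Power calculation (one-sample t-test, normal approximation):
z_β = d · √n - z_α
z_β = 0.34 · √106 - 1.645
z_β = 0.34 · 10.296 - 1.645
z_β = 1.856

Power = Φ(z_β) = Φ(1.856) ≈ 0.968

Effect size d = 0.34 is small by Cohen's convention (0.2/0.5/0.8).

Threshold: power ≥ 0.80 is conventionally adequate.
Power ≈ 0.97 → the study is adequately powered (power ≥ 0.80).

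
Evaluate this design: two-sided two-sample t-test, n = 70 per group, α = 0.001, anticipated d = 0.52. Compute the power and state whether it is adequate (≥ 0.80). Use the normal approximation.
Power ≈ 0.42; the study is underpowered (power < 0.80)

Power calculation (two-sample t-test, normal approximation):
z_β = d · √(n/2) - z_{α/2}
z_β = 0.52 · √(70/2) - 3.291
z_β = 0.52 · 5.916 - 3.291
z_β = -0.214

Power = Φ(z_β) = Φ(-0.214) ≈ 0.415

Effect size d = 0.52 is medium by Cohen's convention (0.2/0.5/0.8).

Threshold: power ≥ 0.80 is conventionally adequate.
Power ≈ 0.42 → the study is underpowered (power < 0.80).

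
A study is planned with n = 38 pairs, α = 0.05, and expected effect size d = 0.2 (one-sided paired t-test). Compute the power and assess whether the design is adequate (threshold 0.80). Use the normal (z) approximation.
Power ≈ 0.34; the study is underpowered (power < 0.80)

Power calculation (paired t-test, normal approximation):
z_β = d · √n - z_α
z_β = 0.2 · √38 - 1.645
z_β = 0.2 · 6.164 - 1.645
z_β = -0.412

Power = Φ(z_β) = Φ(-0.412) ≈ 0.340

Effect size d = 0.2 is small by Cohen's convention (0.2/0.5/0.8).

Threshold: power ≥ 0.80 is conventionally adequate.
Power ≈ 0.34 → the study is underpowered (power < 0.80).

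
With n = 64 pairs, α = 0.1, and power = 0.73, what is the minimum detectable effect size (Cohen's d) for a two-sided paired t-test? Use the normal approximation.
d ≈ 0.28

Minimum detectable effect (paired t-test, normal approximation):
d = (z_{α/2} + z_β) / √n
d = (1.645 + 0.613) / √64
d = 2.258 / 8.000
d ≈ 0.28

By Cohen's convention (0.2 small / 0.5 medium / 0.8 large): small effect.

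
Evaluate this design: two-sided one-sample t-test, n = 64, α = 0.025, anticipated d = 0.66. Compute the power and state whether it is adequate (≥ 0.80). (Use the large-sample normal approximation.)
Power ≈ 1.00; the study is adequately powered (power ≥ 0.80)

Power calculation (one-sample t-test, normal approximation):
z_β = d · √n - z_{α/2}
z_β = 0.66 · √64 - 2.241
z_β = 0.66 · 8.000 - 2.241
z_β = 3.039

Power = Φ(z_β) = Φ(3.039) ≈ 0.999

Effect size d = 0.66 is medium by Cohen's convention (0.2/0.5/0.8).

Threshold: power ≥ 0.80 is conventionally adequate.
Power ≈ 1.00 → the study is adequately powered (power ≥ 0.80).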